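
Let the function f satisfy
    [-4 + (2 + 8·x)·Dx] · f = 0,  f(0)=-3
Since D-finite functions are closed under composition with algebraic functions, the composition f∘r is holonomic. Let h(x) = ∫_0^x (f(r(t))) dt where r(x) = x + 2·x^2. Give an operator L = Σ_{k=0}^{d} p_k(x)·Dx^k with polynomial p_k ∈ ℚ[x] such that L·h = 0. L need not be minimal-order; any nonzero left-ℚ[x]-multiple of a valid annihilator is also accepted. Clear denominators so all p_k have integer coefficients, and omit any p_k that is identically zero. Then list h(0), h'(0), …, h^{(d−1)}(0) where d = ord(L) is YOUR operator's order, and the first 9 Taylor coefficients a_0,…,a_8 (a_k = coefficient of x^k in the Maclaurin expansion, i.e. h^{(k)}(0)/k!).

f: a_k = -3, -6, 6, -12, 30, -84, 252, -792, 2574, …
f∘r: x↦r, Dx↦Dx/r' in L_f ⇒ L₀.
∫: right-multiply L₀ by Dx.
L = (-2 - 8·x)·Dx + (1 + 4·x + 8·x^2)·Dx^2  (order 2).
h: a_k = 0, -3, -3, -2, 3, -18/5, 2, 36/7, -21, …
ICs: h(0) = 0, h′(0) = -3.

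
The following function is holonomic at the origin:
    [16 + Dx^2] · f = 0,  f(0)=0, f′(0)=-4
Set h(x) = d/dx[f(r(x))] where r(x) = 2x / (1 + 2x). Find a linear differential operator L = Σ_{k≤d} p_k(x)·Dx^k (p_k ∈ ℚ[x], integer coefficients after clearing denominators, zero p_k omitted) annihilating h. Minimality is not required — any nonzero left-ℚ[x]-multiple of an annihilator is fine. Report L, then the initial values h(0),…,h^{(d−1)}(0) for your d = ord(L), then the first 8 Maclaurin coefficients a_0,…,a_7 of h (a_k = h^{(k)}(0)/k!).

L = (88 + 96·x + 96·x^2) + (12 + 72·x + 144·x^2 + 96·x^3)·Dx + (1 + 8·x + 24·x^2 + 32·x^3 + 16·x^4)·Dx^2  (order 2).
h: a_k = -8, 32, 160, -1792, 24704/3, -23040, 1260032/45, 5152768/45, …
ICs: h(0) = -8, h′(0) = 32.

f: a_k = 0, -4, 0, 32/3, 0, -128/15, 0, 1024/315, …
h₀=f(r): pull back L_f along r ⇒ L₀.
Differentiate: ansatz ord ≤ ord L₀ ⇒ L.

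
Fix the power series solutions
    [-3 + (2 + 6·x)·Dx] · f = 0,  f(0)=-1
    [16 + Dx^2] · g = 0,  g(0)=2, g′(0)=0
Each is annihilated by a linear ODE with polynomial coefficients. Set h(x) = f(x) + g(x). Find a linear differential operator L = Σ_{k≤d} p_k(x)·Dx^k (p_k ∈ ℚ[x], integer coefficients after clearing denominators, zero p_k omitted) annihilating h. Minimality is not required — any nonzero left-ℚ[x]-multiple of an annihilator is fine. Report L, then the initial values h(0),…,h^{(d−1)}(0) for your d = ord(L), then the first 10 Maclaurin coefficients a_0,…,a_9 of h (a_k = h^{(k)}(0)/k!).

L = (-4368 - 18432·x - 27648·x^2) + (1760 + 17568·x + 55296·x^2 + 55296·x^3)·Dx + (-273 - 1152·x - 1728·x^2)·Dx^2 + (110 + 1098·x + 3456·x^2 + 3456·x^3)·Dx^3  (order 3).
h: a_k = 1, -3/2, -119/8, -27/16, 9407/384, -1701/256, 164617/46080, -72171/2048, 920175167/10321920, -14073345/65536, …
ICs: h(0) = 1, h′(0) = -3/2, h′′(0) = -119/4.

f: a_k = -1, -3/2, 9/8, -27/16, 405/128, -1701/256, 15309/1024, -72171/2048, 2814669/32768, -14073345/65536, …
g: a_k = 2, 0, -16, 0, 64/3, 0, -512/45, 0, 1024/315, 0, …
Weyl lclm of L_f,L_g ⇒ L₀ (ord ≤ 3).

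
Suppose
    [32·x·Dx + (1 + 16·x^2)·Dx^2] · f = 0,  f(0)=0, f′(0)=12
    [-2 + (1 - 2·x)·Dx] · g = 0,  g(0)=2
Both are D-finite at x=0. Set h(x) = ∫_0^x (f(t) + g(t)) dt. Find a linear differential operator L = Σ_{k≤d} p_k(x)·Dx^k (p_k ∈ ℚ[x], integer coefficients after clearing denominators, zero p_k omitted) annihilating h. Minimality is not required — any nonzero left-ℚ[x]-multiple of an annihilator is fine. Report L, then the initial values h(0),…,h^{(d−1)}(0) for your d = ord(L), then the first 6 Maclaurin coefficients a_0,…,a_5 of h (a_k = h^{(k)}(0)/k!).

L = (32 - 256·x - 1536·x^2)·Dx^2 + (-14 + 32·x + 160·x^2 - 1536·x^3)·Dx^3 + (1 + 6·x + 96·x^3 - 256·x^4)·Dx^4  (order 4).
h: a_k = 0, 2, 8, 8/3, -12, 32/5, …
ICs: h(0) = 0, h′(0) = 2, h′′(0) = 16, h′′′(0) = 16.

f: a_k = 0, 12, 0, -64, 0, 3072/5, …
g: a_k = 2, 4, 8, 16, 32, 64, …
h₀=f+g: left-lcm gives L₀, ord ≤ 3.
h=∫₀ˣh₀: take L = L₀·Dx.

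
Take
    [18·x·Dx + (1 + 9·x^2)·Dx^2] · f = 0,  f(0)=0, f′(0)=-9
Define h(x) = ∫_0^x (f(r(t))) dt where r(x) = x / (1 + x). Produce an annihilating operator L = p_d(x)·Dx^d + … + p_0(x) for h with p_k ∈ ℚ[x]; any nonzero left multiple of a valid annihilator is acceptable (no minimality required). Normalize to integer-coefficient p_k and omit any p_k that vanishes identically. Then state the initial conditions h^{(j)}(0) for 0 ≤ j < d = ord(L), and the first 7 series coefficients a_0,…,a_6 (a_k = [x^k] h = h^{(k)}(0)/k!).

f: a_k = 0, -9, 0, 27, 0, -729/5, 0, …
h₀=f(r): pull back L_f along r ⇒ L₀.
h=∫₀ˣh₀: take L = L₀·Dx.
L = (2 + 20·x)·Dx^2 + (1 + 2·x + 10·x^2)·Dx^3  (order 3).
h: a_k = 0, 0, -9/2, 3, 9/2, -72/5, 6/5, …
ICs: h(0) = 0, h′(0) = 0, h′′(0) = -9.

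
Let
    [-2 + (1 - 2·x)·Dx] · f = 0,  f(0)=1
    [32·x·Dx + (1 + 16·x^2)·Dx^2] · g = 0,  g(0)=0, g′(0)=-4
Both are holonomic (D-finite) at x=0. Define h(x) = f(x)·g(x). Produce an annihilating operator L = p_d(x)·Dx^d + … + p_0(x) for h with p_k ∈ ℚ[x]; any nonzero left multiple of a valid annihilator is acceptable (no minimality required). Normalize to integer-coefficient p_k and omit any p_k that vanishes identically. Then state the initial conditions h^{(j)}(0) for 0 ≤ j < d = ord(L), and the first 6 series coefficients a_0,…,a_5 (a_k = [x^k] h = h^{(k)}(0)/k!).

L = 64·x + (4 - 32·x + 128·x^2)·Dx + (-1 + 2·x - 16·x^2 + 32·x^3)·Dx^2  (order 2).
h: a_k = 0, -4, -8, 16/3, 32/3, -2752/15, …
ICs: h(0) = 0, h′(0) = -4.

f: a_k = 1, 2, 4, 8, 16, 32, …
g: a_k = 0, -4, 0, 64/3, 0, -1024/5, …
h₀=f·g: eliminate ⇒ L₀, order ≤ 1·2.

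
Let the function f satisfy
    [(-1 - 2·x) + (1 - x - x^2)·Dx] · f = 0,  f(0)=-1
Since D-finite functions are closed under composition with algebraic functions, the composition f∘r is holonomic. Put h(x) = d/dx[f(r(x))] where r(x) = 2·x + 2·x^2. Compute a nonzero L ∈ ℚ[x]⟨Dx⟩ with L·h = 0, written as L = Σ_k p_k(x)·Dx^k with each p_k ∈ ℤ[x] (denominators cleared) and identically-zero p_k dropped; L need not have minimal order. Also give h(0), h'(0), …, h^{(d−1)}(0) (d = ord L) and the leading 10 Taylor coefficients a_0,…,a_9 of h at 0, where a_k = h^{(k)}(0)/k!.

L = (10 + 20·x + 60·x^2 + 80·x^3 + 40·x^4) + (-1 + 10·x^2 + 20·x^3 + 20·x^4 + 8·x^5)·Dx  (order 1).
h: a_k = -2, -20, -120, -640, -3240, -15696, -73920, -341120, -1549440, -6951040, …
ICs: h(0) = -2.

f: a_k = -1, -1, -2, -3, -5, -8, -13, -21, -34, -55, …
Substitute x→r, Dx→(1/r')Dx; clear ⇒ L₀.
h₀' ⇒ L via d/dx closure of L₀.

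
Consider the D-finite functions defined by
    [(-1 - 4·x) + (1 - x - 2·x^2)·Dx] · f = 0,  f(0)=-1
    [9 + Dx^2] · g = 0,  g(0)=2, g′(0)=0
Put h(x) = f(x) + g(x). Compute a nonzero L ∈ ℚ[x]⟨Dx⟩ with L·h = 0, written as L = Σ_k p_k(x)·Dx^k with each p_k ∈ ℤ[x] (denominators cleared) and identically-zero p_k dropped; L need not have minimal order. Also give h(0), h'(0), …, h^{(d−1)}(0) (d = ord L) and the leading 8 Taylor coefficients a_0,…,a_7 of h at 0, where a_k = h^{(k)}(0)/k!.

f: a_k = -1, -1, -3, -5, -11, -21, -43, -85, …
g: a_k = 2, 0, -9, 0, 27/4, 0, -81/40, 0, …
Sum ⇒ L₀ = lclm(L_f,L_g) in ℚ(x)⟨Dx⟩.
L = (117 + 486·x + 135·x^2 + 360·x^3 + 540·x^4 + 432·x^5) + (-45 + 63·x + 81·x^2 - 153·x^3 - 18·x^4 + 324·x^5 + 216·x^6)·Dx + (13 + 54·x + 15·x^2 + 40·x^3 + 60·x^4 + 48·x^5)·Dx^2 + (-5 + 7·x + 9·x^2 - 17·x^3 - 2·x^4 + 36·x^5 + 24·x^6)·Dx^3  (order 3).
h: a_k = 1, -1, -12, -5, -17/4, -21, -1801/40, -85, …
ICs: h(0) = 1, h′(0) = -1, h′′(0) = -24.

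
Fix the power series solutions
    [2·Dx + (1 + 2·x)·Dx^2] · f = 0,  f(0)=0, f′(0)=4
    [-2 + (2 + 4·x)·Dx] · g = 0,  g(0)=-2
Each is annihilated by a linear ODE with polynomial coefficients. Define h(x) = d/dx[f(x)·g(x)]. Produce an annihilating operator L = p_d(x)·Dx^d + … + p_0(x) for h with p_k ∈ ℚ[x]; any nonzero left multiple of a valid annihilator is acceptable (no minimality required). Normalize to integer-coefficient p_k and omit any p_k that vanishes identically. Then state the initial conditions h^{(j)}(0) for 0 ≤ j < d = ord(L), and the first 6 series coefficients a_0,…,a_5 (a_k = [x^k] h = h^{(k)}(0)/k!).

f: a_k = 0, 4, -4, 16/3, -8, 64/5, …
g: a_k = -2, -2, 1, -1, 5/4, -7/4, …
Product ⇒ symmetric product L₀, ord ≤ 2.
Differentiate: ansatz ord ≤ ord L₀ ⇒ L.
L = 1 + (4 + 8·x)·Dx + (1 + 4·x + 4·x^2)·Dx^2  (order 2).
h: a_k = -8, 0, 4, -32/3, 71/3, -248/5, …
ICs: h(0) = -8, h′(0) = 0.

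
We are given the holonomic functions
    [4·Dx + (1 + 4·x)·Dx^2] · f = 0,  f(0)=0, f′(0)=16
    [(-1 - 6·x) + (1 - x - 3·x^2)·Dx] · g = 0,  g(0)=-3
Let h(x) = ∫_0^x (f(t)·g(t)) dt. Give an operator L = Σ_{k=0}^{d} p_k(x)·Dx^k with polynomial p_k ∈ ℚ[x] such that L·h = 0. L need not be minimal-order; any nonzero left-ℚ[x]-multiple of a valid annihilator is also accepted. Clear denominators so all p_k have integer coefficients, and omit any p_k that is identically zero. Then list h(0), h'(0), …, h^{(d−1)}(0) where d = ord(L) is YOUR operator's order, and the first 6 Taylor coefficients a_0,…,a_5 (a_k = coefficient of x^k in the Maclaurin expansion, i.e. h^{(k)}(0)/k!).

L = (10 + 48·x)·Dx + (-2 + 24·x + 60·x^2)·Dx^2 + (-1 - 3·x + 7·x^2 + 12·x^3)·Dx^3  (order 3).
h: a_k = 0, 0, -24, 16, -88, 112, …
ICs: h(0) = 0, h′(0) = 0, h′′(0) = -48.

f: a_k = 0, 16, -32, 256/3, -256, 4096/5, …
g: a_k = -3, -3, -12, -21, -57, -120, …
Sym-product of L_f,L_g gives L₀ (≤ ord 2).
Integrate: L := L₀·Dx.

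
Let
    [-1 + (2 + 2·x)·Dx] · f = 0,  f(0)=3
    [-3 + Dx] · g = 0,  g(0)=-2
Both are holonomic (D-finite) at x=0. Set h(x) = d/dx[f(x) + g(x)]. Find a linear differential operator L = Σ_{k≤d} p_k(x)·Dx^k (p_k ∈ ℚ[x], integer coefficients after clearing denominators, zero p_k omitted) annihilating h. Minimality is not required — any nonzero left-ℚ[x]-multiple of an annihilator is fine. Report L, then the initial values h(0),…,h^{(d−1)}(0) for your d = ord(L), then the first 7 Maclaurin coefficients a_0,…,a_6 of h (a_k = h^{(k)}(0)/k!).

f: a_k = 3, 3/2, -3/8, 3/16, -15/128, 21/256, -63/1024, …
g: a_k = -2, -6, -9, -9, -27/4, -81/20, -81/40, …
Weyl lclm of L_f,L_g ⇒ L₀ (ord ≤ 2).
h₀' ⇒ L via d/dx closure of L₀.
L = (-27 - 18·x) + (-33 - 72·x - 36·x^2)·Dx + (14 + 26·x + 12·x^2)·Dx^2  (order 2).
h: a_k = -9/2, -75/4, -423/16, -879/32, -5079/256, -32049/2560, -58743/10240, …
ICs: h(0) = -9/2, h′(0) = -75/4.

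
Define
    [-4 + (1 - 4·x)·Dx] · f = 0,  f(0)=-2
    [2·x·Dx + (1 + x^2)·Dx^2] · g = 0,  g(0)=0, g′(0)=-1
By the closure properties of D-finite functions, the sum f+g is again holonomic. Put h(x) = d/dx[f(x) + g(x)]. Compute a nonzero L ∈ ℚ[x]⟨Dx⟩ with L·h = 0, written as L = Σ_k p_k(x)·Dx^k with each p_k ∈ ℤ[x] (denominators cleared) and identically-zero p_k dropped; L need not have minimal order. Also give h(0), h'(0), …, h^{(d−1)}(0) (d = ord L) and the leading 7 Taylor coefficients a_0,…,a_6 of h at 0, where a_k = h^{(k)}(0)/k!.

f: a_k = -2, -8, -32, -128, -512, -2048, -8192, …
g: a_k = 0, -1, 0, 1/3, 0, -1/5, 0, …
Sum ⇒ L₀ = lclm(L_f,L_g) in ℚ(x)⟨Dx⟩.
h₀' ⇒ L via d/dx closure of L₀.
L = (-8 + 128·x + 24·x^2) + (49 - 8·x + 109·x^2 + 24·x^3)·Dx + (-4 + 15·x + 15·x^3 + 4·x^4)·Dx^2  (order 2).
h: a_k = -9, -64, -383, -2048, -10241, -49152, -229375, …
ICs: h(0) = -9, h′(0) = -64.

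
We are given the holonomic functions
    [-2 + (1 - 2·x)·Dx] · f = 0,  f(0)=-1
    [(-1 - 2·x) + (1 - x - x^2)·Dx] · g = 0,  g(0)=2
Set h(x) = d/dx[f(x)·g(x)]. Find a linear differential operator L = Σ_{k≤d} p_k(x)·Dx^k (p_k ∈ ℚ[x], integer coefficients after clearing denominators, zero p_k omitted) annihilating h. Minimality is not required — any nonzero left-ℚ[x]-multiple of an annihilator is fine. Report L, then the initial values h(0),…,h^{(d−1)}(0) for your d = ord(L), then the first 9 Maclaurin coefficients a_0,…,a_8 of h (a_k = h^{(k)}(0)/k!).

f: a_k = -1, -2, -4, -8, -16, -32, -64, -128, -256, …
g: a_k = 2, 2, 4, 6, 10, 16, 26, 42, 68, …
Sym-product of L_f,L_g gives L₀ (≤ ord 1).
h₀' ⇒ L via d/dx closure of L₀.
L = (16 - 30·x - 30·x^2 + 32·x^3 + 48·x^4) + (-3 + 11·x - 3·x^2 - 22·x^3 + 10·x^4 + 12·x^5)·Dx  (order 1).
h: a_k = -6, -32, -114, -344, -940, -2412, -5922, -14080, -32670, …
ICs: h(0) = -6.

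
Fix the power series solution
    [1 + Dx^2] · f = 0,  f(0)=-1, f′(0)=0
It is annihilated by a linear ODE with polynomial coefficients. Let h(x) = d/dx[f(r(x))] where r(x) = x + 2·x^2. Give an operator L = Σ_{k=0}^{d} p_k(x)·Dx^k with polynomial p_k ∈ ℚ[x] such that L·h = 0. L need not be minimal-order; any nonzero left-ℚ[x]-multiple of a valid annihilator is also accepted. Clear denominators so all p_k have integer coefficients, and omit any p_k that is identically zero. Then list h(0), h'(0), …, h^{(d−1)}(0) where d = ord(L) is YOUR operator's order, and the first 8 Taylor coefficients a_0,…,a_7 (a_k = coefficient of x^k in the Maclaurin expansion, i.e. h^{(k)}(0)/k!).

L = (49 + 16·x + 96·x^2 + 256·x^3 + 256·x^4) + (-12 - 48·x)·Dx + (1 + 8·x + 16·x^2)·Dx^2  (order 2).
h: a_k = 0, 1, 6, 47/6, -5/3, -719/120, -553/60, -23521/5040, …
ICs: h(0) = 0, h′(0) = 1.

f: a_k = -1, 0, 1/2, 0, -1/24, 0, 1/720, 0, …
L₀ from L_f via x↦r, Dx↦r'^{-1}Dx.
Differentiate: ansatz ord ≤ ord L₀ ⇒ L.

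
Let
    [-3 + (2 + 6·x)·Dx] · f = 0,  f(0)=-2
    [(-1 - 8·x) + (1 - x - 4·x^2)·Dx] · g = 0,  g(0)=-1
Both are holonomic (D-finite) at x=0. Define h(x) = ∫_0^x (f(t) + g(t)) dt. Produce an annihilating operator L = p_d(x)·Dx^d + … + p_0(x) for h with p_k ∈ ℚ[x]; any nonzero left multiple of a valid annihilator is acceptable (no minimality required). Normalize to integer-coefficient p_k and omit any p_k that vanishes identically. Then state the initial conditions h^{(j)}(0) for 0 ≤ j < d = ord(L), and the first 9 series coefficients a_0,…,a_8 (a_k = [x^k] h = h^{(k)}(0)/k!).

f: a_k = -2, -3, 9/4, -27/8, 405/64, -1701/128, 15309/512, -72171/1024, 2814669/16384, …
g: a_k = -1, -1, -5, -9, -29, -65, -181, -441, -1165, …
h₀=f+g: left-lcm gives L₀, ord ≤ 2.
Integrate: L := L₀·Dx.
L = (69 + 387·x + 900·x^2 + 1440·x^3)·Dx + (-49 - 318·x - 1257·x^2 - 3240·x^3 - 3600·x^4)·Dx^2 + (-2 + 46·x + 234·x^2 - 86·x^3 - 1440·x^4 - 1440·x^5)·Dx^3  (order 3).
h: a_k = 0, -3, -2, -11/12, -99/32, -1451/320, -10021/768, -77363/3584, -523755/8192, …
ICs: h(0) = 0, h′(0) = -3, h′′(0) = -4.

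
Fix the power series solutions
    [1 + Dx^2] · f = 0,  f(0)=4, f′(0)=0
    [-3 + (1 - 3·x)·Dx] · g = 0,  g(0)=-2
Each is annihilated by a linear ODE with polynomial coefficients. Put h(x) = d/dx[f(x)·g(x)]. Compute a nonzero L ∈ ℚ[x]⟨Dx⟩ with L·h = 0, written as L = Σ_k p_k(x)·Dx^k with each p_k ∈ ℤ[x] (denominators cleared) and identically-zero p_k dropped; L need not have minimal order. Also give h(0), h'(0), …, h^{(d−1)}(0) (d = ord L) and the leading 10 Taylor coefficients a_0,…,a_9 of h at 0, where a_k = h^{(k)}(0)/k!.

f: a_k = 4, 0, -2, 0, 1/6, 0, -1/180, 0, 1/10080, 0, …
g: a_k = -2, -6, -18, -54, -162, -486, -1458, -4374, -13122, -39366, …
h₀=f·g: eliminate ⇒ L₀, order ≤ 2·1.
h₀' ⇒ L via d/dx closure of L₀.
L = (-17 - 6·x + 9·x^2) + (-6 + 18·x)·Dx + (1 - 6·x + 9·x^2)·Dx^2  (order 2).
h: a_k = -24, -136, -612, -7348/3, -9185, -495989/15, -3471923/30, -249978457/630, -749935371/560, -202482550169/45360, …
ICs: h(0) = -24, h′(0) = -136.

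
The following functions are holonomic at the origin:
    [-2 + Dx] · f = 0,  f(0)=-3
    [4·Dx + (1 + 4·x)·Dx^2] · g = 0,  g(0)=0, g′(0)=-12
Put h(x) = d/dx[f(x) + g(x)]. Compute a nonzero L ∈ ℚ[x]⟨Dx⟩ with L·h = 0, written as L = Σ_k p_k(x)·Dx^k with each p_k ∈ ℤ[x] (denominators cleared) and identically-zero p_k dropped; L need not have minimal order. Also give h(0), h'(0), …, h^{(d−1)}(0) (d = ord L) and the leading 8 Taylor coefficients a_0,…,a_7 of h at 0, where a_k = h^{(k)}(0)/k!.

L = (-40 - 32·x) + (14 - 16·x - 32·x^2)·Dx + (3 + 16·x + 16·x^2)·Dx^2  (order 2).
h: a_k = -18, 36, -204, 760, -3076, 61432/5, -737288/15, 20643824/105, …
ICs: h(0) = -18, h′(0) = 36.

f: a_k = -3, -6, -6, -4, -2, -4/5, -4/15, -8/105, …
g: a_k = 0, -12, 24, -64, 192, -3072/5, 2048, -49152/7, …
Sum ⇒ L₀ = lclm(L_f,L_g) in ℚ(x)⟨Dx⟩.
h₀' ⇒ L via d/dx closure of L₀.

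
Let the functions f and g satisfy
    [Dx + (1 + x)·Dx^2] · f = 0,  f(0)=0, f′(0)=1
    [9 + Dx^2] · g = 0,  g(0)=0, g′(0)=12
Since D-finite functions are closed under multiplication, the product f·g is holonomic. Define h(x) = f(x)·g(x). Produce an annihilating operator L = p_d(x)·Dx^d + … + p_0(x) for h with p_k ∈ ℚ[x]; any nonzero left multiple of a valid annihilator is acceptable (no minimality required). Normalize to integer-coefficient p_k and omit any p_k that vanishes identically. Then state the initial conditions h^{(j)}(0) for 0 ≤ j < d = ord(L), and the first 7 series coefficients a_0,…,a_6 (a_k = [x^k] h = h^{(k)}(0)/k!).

f: a_k = 0, 1, -1/2, 1/3, -1/4, 1/5, -1/6, …
g: a_k = 0, 12, 0, -18, 0, 81/10, 0, …
Product ⇒ symmetric product L₀, ord ≤ 4.
L = (2493 + 10854·x + 17091·x^2 + 11664·x^3 + 2916·x^4) + (612 + 1908·x + 1944·x^2 + 648·x^3)·Dx + (592 + 2484·x + 3834·x^2 + 2592·x^3 + 648·x^4)·Dx^2 + (68 + 212·x + 216·x^2 + 72·x^3)·Dx^3 + (35 + 142·x + 215·x^2 + 144·x^3 + 36·x^4)·Dx^4  (order 4).
h: a_k = 0, 0, 12, -6, -14, 6, 9/2, …
ICs: h(0) = 0, h′(0) = 0, h′′(0) = 24, h′′′(0) = -36.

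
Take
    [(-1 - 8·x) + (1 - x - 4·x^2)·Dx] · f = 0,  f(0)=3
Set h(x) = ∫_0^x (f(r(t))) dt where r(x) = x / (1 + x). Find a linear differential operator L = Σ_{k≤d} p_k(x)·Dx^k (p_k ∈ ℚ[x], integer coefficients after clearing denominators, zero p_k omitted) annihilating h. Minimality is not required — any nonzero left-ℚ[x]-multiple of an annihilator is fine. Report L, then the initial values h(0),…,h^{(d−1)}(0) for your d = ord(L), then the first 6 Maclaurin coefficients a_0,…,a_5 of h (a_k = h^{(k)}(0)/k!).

L = (1 + 9·x)·Dx + (-1 - 2·x + 3·x^2 + 4·x^3)·Dx^2  (order 2).
h: a_k = 0, 3, 3/2, 4, 0, 48/5, …
ICs: h(0) = 0, h′(0) = 3.

f: a_k = 3, 3, 15, 27, 87, 195, …
Substitute x→r, Dx→(1/r')Dx; clear ⇒ L₀.
∫: right-multiply L₀ by Dx.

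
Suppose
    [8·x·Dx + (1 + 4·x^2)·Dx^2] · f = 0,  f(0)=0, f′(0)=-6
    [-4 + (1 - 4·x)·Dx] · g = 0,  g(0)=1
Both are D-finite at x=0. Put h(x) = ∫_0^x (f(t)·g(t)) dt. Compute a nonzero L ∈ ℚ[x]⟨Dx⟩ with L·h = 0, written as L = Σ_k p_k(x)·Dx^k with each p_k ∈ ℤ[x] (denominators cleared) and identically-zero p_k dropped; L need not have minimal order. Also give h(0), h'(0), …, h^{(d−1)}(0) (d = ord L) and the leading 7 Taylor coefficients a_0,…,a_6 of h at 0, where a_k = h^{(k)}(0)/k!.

f: a_k = 0, -6, 0, 8, 0, -96/5, 0, …
g: a_k = 1, 4, 16, 64, 256, 1024, 4096, …
Sym-product of L_f,L_g gives L₀ (≤ ord 2).
h=∫₀ˣh₀: take L = L₀·Dx.
L = 32·x·Dx + (8 - 8·x + 64·x^2)·Dx^2 + (-1 + 4·x - 4·x^2 + 16·x^3)·Dx^3  (order 3).
h: a_k = 0, 0, -3, -8, -22, -352/5, -3568/15, …
ICs: h(0) = 0, h′(0) = 0, h′′(0) = -6.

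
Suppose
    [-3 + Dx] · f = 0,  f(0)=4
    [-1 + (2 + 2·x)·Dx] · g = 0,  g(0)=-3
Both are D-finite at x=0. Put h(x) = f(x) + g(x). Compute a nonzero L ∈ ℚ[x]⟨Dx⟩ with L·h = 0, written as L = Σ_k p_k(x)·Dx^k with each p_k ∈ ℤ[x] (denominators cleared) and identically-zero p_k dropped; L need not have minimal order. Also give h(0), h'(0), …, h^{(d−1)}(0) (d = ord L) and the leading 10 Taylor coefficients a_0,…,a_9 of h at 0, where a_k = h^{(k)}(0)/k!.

L = (21 + 18·x) + (-37 - 72·x - 36·x^2)·Dx + (10 + 22·x + 12·x^2)·Dx^2  (order 2).
h: a_k = 1, 21/2, 147/8, 285/16, 1743/128, 10263/1280, 21051/5120, 120951/71680, 791541/1146880, 422589/2293760, …
ICs: h(0) = 1, h′(0) = 21/2.

f: a_k = 4, 12, 18, 18, 27/2, 81/10, 81/20, 243/140, 729/1120, 243/1120, …
g: a_k = -3, -3/2, 3/8, -3/16, 15/128, -21/256, 63/1024, -99/2048, 1287/32768, -2145/65536, …
f+g: L₀ = lclm(L_f,L_g), ord ≤ 1+1.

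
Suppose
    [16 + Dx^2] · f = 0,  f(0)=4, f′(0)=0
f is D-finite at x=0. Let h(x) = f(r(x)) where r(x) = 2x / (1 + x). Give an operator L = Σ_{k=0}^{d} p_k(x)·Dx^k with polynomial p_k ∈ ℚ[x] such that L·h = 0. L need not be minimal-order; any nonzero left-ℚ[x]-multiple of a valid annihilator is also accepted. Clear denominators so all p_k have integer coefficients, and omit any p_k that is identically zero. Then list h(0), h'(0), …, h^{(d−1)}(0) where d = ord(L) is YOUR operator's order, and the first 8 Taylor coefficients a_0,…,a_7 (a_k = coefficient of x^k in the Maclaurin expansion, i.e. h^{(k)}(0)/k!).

L = 64 + (2 + 6·x + 6·x^2 + 2·x^3)·Dx + (1 + 4·x + 6·x^2 + 4·x^3 + x^4)·Dx^2  (order 2).
h: a_k = 4, 0, -128, 256, 896/3, -6656/3, 212864/45, -20736/5, …
ICs: h(0) = 4, h′(0) = 0.

f: a_k = 4, 0, -32, 0, 128/3, 0, -1024/45, 0, …
Substitute x→r, Dx→(1/r')Dx; clear ⇒ L₀.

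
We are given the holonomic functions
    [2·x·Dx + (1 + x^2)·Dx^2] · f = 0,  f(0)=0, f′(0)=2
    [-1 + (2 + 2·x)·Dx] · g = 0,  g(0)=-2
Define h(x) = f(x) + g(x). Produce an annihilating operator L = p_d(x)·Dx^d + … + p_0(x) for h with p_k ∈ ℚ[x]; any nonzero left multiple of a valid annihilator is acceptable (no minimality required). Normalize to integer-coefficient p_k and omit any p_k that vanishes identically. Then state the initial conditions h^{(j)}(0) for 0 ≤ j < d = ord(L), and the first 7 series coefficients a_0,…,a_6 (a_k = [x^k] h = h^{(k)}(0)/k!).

f: a_k = 0, 2, 0, -2/3, 0, 2/5, 0, …
g: a_k = -2, -1, 1/4, -1/8, 5/64, -7/128, 21/512, …
f+g: L₀ = lclm(L_f,L_g), ord ≤ 2+1.
L = (-4 - 10·x + 12·x^2 + 6·x^3)·Dx + (-11 - 16·x + 10·x^2 + 48·x^3 + 21·x^4)·Dx^2 + (-2 + 6·x + 12·x^2 + 12·x^3 + 14·x^4 + 6·x^5)·Dx^3  (order 3).
h: a_k = -2, 1, 1/4, -19/24, 5/64, 221/640, 21/512, …
ICs: h(0) = -2, h′(0) = 1, h′′(0) = 1/2.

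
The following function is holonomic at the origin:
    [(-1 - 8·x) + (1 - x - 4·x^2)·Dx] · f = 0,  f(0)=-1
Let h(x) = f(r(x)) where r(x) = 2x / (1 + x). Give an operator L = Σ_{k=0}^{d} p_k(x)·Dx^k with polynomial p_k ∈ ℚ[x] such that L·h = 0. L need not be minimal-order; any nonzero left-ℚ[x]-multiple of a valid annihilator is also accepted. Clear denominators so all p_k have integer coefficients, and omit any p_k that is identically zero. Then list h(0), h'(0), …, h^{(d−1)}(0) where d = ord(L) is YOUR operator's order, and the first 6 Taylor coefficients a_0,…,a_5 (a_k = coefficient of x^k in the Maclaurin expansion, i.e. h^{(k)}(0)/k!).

L = (2 + 34·x) + (-1 - x + 17·x^2 + 17·x^3)·Dx  (order 1).
h: a_k = -1, -2, -18, -34, -306, -578, …
ICs: h(0) = -1.

f: a_k = -1, -1, -5, -9, -29, -65, …
Change of var in L_f (x↦r) gives L₀.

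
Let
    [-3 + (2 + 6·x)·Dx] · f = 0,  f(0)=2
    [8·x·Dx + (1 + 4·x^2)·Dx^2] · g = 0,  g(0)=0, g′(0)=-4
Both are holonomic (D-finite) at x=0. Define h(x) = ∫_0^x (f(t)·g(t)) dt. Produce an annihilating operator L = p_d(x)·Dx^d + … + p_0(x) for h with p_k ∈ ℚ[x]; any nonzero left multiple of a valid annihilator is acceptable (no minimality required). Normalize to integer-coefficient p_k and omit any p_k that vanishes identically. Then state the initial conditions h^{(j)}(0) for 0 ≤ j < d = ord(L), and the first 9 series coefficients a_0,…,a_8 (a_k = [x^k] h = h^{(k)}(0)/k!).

f: a_k = 2, 3, -9/4, 27/8, -405/64, 1701/128, -15309/512, 72171/1024, -2814669/16384, …
g: a_k = 0, -4, 0, 16/3, 0, -64/5, 0, 256/7, 0, …
Sym-product of L_f,L_g gives L₀ (≤ ord 2).
h=∫h₀ ⇒ L = L₀·Dx.
L = (27 - 48·x - 36·x^2)·Dx + (-12 - 4·x + 144·x^2 + 144·x^3)·Dx^2 + (4 + 24·x + 52·x^2 + 96·x^3 + 144·x^4)·Dx^3  (order 3).
h: a_k = 0, 0, -4, -4, 59/12, 1/2, -983/480, -11769/1120, 841319/35840, …
ICs: h(0) = 0, h′(0) = 0, h′′(0) = -8.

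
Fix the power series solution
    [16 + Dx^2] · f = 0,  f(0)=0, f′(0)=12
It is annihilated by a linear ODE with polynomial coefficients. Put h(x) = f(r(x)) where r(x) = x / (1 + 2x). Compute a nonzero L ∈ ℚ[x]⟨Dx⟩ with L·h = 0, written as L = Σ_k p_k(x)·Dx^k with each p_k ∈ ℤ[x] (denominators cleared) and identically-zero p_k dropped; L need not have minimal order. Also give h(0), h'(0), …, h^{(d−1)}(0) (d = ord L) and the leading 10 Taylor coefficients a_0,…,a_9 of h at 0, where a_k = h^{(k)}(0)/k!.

L = 16 + (4 + 24·x + 48·x^2 + 32·x^3)·Dx + (1 + 8·x + 24·x^2 + 32·x^3 + 16·x^4)·Dx^2  (order 2).
h: a_k = 0, 12, -24, 16, 96, -2752/5, 1920, -565504/105, 194048/15, -25222144/945, …
ICs: h(0) = 0, h′(0) = 12.

f: a_k = 0, 12, 0, -32, 0, 128/5, 0, -1024/105, 0, 2048/945, …
f∘r: x↦r, Dx↦Dx/r' in L_f ⇒ L₀.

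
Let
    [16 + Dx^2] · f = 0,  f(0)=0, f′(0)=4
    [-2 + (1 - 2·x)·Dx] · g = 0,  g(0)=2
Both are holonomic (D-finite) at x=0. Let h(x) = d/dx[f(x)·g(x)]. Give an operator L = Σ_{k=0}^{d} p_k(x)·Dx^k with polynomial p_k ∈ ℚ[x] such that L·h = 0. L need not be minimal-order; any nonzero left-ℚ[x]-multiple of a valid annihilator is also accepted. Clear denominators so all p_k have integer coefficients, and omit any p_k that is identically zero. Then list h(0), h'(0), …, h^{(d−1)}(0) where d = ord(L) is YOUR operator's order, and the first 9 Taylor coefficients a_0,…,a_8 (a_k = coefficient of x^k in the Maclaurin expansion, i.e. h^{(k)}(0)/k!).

L = (8 - 64·x + 64·x^2) + (-4 + 8·x)·Dx + (1 - 4·x + 4·x^2)·Dx^2  (order 2).
h: a_k = 8, 32, 32, 256/3, 896/3, 3584/5, 73216/45, 1171456/315, 2639872/315, …
ICs: h(0) = 8, h′(0) = 32.

f: a_k = 0, 4, 0, -32/3, 0, 128/15, 0, -1024/315, 0, …
g: a_k = 2, 4, 8, 16, 32, 64, 128, 256, 512, …
Sym-product of L_f,L_g gives L₀ (≤ ord 2).
Derive L from L₀ (diff closure).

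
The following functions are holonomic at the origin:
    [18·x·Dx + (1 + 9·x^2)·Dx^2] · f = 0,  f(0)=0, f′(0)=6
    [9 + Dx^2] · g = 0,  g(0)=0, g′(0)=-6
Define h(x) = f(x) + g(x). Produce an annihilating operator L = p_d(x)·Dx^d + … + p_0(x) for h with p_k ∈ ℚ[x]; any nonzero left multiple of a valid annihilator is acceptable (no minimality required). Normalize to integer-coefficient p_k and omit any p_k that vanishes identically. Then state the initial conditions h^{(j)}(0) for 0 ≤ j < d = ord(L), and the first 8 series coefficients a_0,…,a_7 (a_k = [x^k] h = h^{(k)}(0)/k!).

f: a_k = 0, 6, 0, -18, 0, 486/5, 0, -4374/7, …
g: a_k = 0, -6, 0, 9, 0, -81/20, 0, 243/280, …
Sum ⇒ L₀ = lclm(L_f,L_g) in ℚ(x)⟨Dx⟩.
L = (-1782·x + 20412·x^3 + 13122·x^5)·Dx + (-9 + 567·x^2 + 6561·x^4 + 6561·x^6)·Dx^2 + (-198·x + 2268·x^3 + 1458·x^5)·Dx^3 + (-1 + 63·x^2 + 729·x^4 + 729·x^6)·Dx^4  (order 4).
h: a_k = 0, 0, 0, -9, 0, 1863/20, 0, -174717/280, …
ICs: h(0) = 0, h′(0) = 0, h′′(0) = 0, h′′′(0) = -54.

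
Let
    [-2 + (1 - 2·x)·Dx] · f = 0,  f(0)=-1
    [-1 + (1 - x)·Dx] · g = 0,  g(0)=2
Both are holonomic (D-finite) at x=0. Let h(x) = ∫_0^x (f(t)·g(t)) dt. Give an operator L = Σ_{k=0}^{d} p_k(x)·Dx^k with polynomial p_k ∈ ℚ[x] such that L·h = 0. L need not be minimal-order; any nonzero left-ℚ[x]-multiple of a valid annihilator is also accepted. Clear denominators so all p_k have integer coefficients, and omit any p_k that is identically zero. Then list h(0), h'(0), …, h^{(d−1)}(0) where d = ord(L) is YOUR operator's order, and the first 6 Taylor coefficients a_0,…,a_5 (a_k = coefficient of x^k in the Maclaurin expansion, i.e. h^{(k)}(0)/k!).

f: a_k = -1, -2, -4, -8, -16, -32, …
g: a_k = 2, 2, 2, 2, 2, 2, …
L₀ := L_f ⊗_s L_g (sym. prod.), ord ≤ 1.
∫: right-multiply L₀ by Dx.
L = (-3 + 4·x)·Dx + (1 - 3·x + 2·x^2)·Dx^2  (order 2).
h: a_k = 0, -2, -3, -14/3, -15/2, -62/5, …
ICs: h(0) = 0, h′(0) = -2.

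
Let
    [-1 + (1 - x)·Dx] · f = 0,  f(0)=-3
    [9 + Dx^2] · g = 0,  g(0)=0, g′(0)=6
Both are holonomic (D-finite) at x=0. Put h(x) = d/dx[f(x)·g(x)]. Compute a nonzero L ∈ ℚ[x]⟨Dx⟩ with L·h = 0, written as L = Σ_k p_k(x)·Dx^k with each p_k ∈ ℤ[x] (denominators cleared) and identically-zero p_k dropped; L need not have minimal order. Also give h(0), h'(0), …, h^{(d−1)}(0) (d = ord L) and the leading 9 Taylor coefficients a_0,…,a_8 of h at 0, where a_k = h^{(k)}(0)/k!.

f: a_k = -3, -3, -3, -3, -3, -3, -3, -3, -3, …
g: a_k = 0, 6, 0, -9, 0, 81/20, 0, -243/280, 0, …
Sym-product of L_f,L_g gives L₀ (≤ ord 2).
h=h₀': d/dx-closure on L₀ ⇒ L.
L = (7 - 18·x + 9·x^2) + (-2 + 2·x)·Dx + (1 - 2·x + x^2)·Dx^2  (order 2).
h: a_k = -18, -36, 27, 36, -63/4, -189/10, -153/40, -153/35, -2511/320, …
ICs: h(0) = -18, h′(0) = -36.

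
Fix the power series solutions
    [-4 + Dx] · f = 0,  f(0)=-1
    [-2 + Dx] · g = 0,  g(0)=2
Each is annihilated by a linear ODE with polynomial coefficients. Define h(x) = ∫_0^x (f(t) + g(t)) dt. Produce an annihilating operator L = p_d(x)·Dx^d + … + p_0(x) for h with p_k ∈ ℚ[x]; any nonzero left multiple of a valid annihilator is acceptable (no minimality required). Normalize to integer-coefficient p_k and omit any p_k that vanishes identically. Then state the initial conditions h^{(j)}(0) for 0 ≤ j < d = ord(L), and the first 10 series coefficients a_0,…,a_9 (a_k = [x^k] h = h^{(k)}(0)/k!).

f: a_k = -1, -4, -8, -32/3, -32/3, -128/15, -256/45, -1024/315, -512/315, -2048/2835, …
g: a_k = 2, 4, 4, 8/3, 4/3, 8/15, 8/45, 16/315, 4/315, 8/2835, …
Weyl lclm of L_f,L_g ⇒ L₀ (ord ≤ 2).
Integrate: L := L₀·Dx.
L = 8·Dx - 6·Dx^2 + Dx^3  (order 3).
h: a_k = 0, 1, 0, -4/3, -2, -28/15, -4/3, -248/315, -2/5, -508/2835, …
ICs: h(0) = 0, h′(0) = 1, h′′(0) = 0.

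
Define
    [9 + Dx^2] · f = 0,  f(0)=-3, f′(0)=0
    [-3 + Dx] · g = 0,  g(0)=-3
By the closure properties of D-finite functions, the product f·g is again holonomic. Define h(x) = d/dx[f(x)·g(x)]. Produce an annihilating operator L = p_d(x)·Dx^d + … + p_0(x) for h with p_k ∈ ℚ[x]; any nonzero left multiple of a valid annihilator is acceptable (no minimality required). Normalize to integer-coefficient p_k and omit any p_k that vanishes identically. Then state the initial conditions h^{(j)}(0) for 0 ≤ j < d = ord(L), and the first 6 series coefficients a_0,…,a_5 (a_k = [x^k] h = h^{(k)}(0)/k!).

f: a_k = -3, 0, 27/2, 0, -81/8, 0, …
g: a_k = -3, -9, -27/2, -27/2, -81/8, -243/40, …
Sym-product of L_f,L_g gives L₀ (≤ ord 2).
Derive L from L₀ (diff closure).
L = 18 - 6·Dx + Dx^2  (order 2).
h: a_k = 27, 0, -243, -486, -729/2, 0, …
ICs: h(0) = 27, h′(0) = 0.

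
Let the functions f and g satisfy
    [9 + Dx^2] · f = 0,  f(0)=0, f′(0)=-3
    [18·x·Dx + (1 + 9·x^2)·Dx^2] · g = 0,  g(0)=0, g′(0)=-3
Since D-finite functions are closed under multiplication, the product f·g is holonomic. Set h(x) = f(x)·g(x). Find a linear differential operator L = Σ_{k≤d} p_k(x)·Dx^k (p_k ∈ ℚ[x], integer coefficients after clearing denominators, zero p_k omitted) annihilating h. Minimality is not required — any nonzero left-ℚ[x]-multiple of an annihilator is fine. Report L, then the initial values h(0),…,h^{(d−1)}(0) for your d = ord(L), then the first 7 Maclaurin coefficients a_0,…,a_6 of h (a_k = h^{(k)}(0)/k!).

f: a_k = 0, -3, 0, 9/2, 0, -81/40, 0, …
g: a_k = 0, -3, 0, 9, 0, -243/5, 0, …
f·g: L₀ = L_f ⊗_s L_g, ord ≤ 2·2.
L = (810 + 18954·x^2 + 72171·x^4 + 236196·x^6 + 531441·x^8) + (972·x + 14580·x^3 + 78732·x^5 + 236196·x^7)·Dx + (108 + 2592·x^2 + 13122·x^4 + 52488·x^6 + 118098·x^8)·Dx^2 + (108·x + 1620·x^3 + 8748·x^5 + 26244·x^7)·Dx^3 + (2 + 54·x^2 + 567·x^4 + 2916·x^6 + 6561·x^8)·Dx^4  (order 4).
h: a_k = 0, 0, 9, 0, -81/2, 0, 1539/8, …
ICs: h(0) = 0, h′(0) = 0, h′′(0) = 18, h′′′(0) = 0.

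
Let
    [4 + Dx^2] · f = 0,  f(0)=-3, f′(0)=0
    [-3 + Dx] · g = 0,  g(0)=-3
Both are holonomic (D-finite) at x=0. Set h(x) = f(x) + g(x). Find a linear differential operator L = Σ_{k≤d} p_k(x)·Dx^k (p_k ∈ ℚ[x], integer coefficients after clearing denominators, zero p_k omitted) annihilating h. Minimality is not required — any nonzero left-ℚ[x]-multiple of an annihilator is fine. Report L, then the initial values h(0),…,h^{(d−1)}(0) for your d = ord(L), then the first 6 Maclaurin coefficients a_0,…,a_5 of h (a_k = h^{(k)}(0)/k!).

f: a_k = -3, 0, 6, 0, -2, 0, …
g: a_k = -3, -9, -27/2, -27/2, -81/8, -243/40, …
L₀ := lclm(L_f,L_g); ord L₀ ≤ 2+1.
L = -12 + 4·Dx - 3·Dx^2 + Dx^3  (order 3).
h: a_k = -6, -9, -15/2, -27/2, -97/8, -243/40, …
ICs: h(0) = -6, h′(0) = -9, h′′(0) = -15.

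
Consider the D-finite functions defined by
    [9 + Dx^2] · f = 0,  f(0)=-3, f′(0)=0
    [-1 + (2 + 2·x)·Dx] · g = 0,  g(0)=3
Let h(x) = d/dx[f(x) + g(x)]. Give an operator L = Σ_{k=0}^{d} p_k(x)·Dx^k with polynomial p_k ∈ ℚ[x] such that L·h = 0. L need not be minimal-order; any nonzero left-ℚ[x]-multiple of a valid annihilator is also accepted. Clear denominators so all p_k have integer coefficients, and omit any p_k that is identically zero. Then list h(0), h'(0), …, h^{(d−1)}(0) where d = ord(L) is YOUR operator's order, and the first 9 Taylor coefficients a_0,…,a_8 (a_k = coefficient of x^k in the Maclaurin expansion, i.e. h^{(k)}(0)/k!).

f: a_k = -3, 0, 27/2, 0, -81/8, 0, 243/80, 0, -2187/4480, …
g: a_k = 3, 3/2, -3/8, 3/16, -15/128, 21/256, -63/1024, 99/2048, -1287/32768, …
L₀ := lclm(L_f,L_g); ord L₀ ≤ 2+1.
h₀' ⇒ L via d/dx closure of L₀.
L = (-153 - 216·x - 108·x^2) + (-234 - 666·x - 648·x^2 - 216·x^3)·Dx + (-17 - 24·x - 12·x^2)·Dx^2 + (-26 - 74·x - 72·x^2 - 24·x^3)·Dx^3  (order 3).
h: a_k = 3/2, 105/4, 9/16, -1311/32, 105/256, 45711/2560, 693/2048, -604917/143360, 19305/65536, …
ICs: h(0) = 3/2, h′(0) = 105/4, h′′(0) = 9/8.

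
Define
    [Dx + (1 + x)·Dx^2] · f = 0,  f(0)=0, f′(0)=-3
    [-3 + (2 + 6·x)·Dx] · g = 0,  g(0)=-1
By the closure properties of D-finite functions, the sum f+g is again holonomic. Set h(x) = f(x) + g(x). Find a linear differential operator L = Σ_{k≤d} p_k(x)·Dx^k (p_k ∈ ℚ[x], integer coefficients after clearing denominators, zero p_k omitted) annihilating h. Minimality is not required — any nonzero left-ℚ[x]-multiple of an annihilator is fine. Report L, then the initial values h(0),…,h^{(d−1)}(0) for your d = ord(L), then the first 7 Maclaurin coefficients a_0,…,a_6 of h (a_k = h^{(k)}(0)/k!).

L = (-15 + 9·x)·Dx + (-19 - 6·x + 45·x^2)·Dx^2 + (-2 - 2·x + 18·x^2 + 18·x^3)·Dx^3  (order 3).
h: a_k = -1, -9/2, 21/8, -43/16, 501/128, -9273/1280, 15821/1024, …
ICs: h(0) = -1, h′(0) = -9/2, h′′(0) = 21/4.

f: a_k = 0, -3, 3/2, -1, 3/4, -3/5, 1/2, …
g: a_k = -1, -3/2, 9/8, -27/16, 405/128, -1701/256, 15309/1024, …
f+g: L₀ = lclm(L_f,L_g), ord ≤ 2+1.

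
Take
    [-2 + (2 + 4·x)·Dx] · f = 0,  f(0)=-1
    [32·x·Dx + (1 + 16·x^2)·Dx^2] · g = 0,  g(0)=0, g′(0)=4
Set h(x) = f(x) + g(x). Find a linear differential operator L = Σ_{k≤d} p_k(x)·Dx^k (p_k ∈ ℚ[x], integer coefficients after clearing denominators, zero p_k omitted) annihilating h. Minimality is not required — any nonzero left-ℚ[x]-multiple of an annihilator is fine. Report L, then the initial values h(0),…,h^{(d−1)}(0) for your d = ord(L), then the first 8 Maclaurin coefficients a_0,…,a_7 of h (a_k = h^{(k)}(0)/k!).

f: a_k = -1, -1, 1/2, -1/2, 5/8, -7/8, 21/16, -33/16, …
g: a_k = 0, 4, 0, -64/3, 0, 1024/5, 0, -16384/7, …
Sum ⇒ L₀ = lclm(L_f,L_g) in ℚ(x)⟨Dx⟩.
L = (-32 - 160·x + 1536·x^2 + 1536·x^3)·Dx + (-35 - 128·x + 1312·x^2 + 6144·x^3 + 5376·x^4)·Dx^2 + (-1 + 30·x + 96·x^2 + 576·x^3 + 1792·x^4 + 1536·x^5)·Dx^3  (order 3).
h: a_k = -1, 3, 1/2, -131/6, 5/8, 8157/40, 21/16, -262375/112, …
ICs: h(0) = -1, h′(0) = 3, h′′(0) = 1.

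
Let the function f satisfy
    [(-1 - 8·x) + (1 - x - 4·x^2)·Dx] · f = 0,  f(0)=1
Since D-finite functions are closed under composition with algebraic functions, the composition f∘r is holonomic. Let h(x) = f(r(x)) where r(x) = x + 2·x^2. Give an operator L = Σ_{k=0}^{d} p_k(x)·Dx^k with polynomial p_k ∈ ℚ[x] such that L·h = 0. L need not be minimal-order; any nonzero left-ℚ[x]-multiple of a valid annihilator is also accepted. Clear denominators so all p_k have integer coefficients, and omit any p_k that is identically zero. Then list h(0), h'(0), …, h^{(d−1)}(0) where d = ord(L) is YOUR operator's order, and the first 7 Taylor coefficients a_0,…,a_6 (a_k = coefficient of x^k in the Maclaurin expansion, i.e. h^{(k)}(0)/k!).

f: a_k = 1, 1, 5, 9, 29, 65, 181, …
Substitute x→r, Dx→(1/r')Dx; clear ⇒ L₀.
L = (1 + 12·x + 48·x^2 + 64·x^3) + (-1 + x + 6·x^2 + 16·x^3 + 16·x^4)·Dx  (order 1).
h: a_k = 1, 1, 7, 29, 103, 405, 1599, …
ICs: h(0) = 1.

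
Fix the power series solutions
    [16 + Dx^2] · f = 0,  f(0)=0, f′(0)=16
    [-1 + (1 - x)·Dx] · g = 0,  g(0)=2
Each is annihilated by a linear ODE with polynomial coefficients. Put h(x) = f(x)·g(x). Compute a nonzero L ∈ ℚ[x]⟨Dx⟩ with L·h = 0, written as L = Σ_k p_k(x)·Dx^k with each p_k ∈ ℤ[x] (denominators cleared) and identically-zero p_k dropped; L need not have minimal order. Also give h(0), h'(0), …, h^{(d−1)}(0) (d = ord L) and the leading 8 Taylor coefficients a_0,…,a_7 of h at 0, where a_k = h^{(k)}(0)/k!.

L = (-16 + 16·x) + 2·Dx + (-1 + x)·Dx^2  (order 2).
h: a_k = 0, 32, 32, -160/3, -160/3, 224/15, 224/15, -3488/315, …
ICs: h(0) = 0, h′(0) = 32.

f: a_k = 0, 16, 0, -128/3, 0, 512/15, 0, -4096/315, …
g: a_k = 2, 2, 2, 2, 2, 2, 2, 2, …
Sym-product of L_f,L_g gives L₀ (≤ ord 2).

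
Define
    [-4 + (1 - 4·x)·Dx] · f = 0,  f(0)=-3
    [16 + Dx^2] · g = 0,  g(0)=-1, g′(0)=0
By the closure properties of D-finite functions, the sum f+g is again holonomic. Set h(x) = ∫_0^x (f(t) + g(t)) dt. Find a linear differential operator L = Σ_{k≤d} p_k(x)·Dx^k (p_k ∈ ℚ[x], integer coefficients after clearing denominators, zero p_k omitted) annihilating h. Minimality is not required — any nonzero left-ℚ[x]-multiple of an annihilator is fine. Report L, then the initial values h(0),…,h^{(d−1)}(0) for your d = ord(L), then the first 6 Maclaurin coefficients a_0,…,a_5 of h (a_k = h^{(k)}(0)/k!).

f: a_k = -3, -12, -48, -192, -768, -3072, …
g: a_k = -1, 0, 8, 0, -32/3, 0, …
h₀=f+g: left-lcm gives L₀, ord ≤ 3.
h=∫h₀ ⇒ L = L₀·Dx.
L = (448 - 512·x + 1024·x^2)·Dx + (-48 + 320·x - 768·x^2 + 1024·x^3)·Dx^2 + (28 - 32·x + 64·x^2)·Dx^3 + (-3 + 20·x - 48·x^2 + 64·x^3)·Dx^4  (order 4).
h: a_k = 0, -4, -6, -40/3, -48, -2336/15, …
ICs: h(0) = 0, h′(0) = -4, h′′(0) = -12, h′′′(0) = -80.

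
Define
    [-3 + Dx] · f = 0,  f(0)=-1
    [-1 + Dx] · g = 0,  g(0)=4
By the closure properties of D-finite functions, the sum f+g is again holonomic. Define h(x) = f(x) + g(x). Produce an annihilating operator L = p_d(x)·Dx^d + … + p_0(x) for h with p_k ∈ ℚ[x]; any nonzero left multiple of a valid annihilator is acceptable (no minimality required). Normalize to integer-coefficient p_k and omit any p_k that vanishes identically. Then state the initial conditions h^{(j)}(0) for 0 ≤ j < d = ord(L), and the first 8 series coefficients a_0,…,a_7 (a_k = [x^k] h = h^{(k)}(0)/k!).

f: a_k = -1, -3, -9/2, -9/2, -27/8, -81/40, -81/80, -243/560, …
g: a_k = 4, 4, 2, 2/3, 1/6, 1/30, 1/180, 1/1260, …
f+g: L₀ = lclm(L_f,L_g), ord ≤ 1+1.
L = 3 - 4·Dx + Dx^2  (order 2).
h: a_k = 3, 1, -5/2, -23/6, -77/24, -239/120, -145/144, -2183/5040, …
ICs: h(0) = 3, h′(0) = 1.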